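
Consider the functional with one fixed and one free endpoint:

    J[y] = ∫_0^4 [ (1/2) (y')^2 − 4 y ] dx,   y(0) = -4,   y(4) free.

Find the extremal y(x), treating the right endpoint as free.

The Lagrangian L = (1/2) (y')^2 − 4 y gives
    ∂L/∂y = −4,   ∂L/∂y' = y'.
Euler-Lagrange: d/dx(y') − (−4) = 0, i.e. y'' + 4 = 0, so
    y(x) = −(4/2) x^2 + C1 x + C2.
Fixed left endpoint y(0) = -4 ⇒ C2 = -4.
The right endpoint x = 4 is free, so the natural (transversality) condition is ∂L/∂y' |_{x=4} = 0, i.e. y'(4) = 0.
Compute y'(x) = −4 x + C1, so y'(4) = −16 + C1 = 0 ⇒ C1 = 16.
Therefore the extremal is
    y(x) = −2 x^2 + 16 x − 4.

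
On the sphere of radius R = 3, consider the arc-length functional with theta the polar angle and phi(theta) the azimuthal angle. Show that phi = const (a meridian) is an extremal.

On the sphere of radius R = 3 with spherical coordinates (θ, φ), the induced metric is
    ds^2 = 9(dθ^2 + sin^2(θ) dφ^2).
Using θ as the parameter, the arc-length functional becomes
    J[φ] = ∫ 3 sqrt(1 + sin^2(θ) (dφ/dθ)^2) dθ.
So L = 3 sqrt(1 + sin^2(θ) φ'^2). Compute
    ∂L/∂φ = 0  (L has no explicit φ dependence),
    ∂L/∂φ' = 3 sin^2(θ) φ' / sqrt(1 + sin^2(θ) φ'^2).
For the candidate φ(θ) = c (constant), φ' = 0, so ∂L/∂φ' evaluated along the candidate vanishes, and ∂L/∂φ is identically zero. Hence
    d/dθ(∂L/∂φ') − ∂L/∂φ = 0
is satisfied. Therefore meridians φ = const are extremals of arc length — they are geodesics on the sphere.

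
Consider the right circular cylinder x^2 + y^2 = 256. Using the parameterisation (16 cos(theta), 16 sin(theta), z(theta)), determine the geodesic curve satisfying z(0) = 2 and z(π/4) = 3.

Parameterise the cylinder of radius R = 16 as
    r(θ) = (16 cos θ, 16 sin θ, z(θ)).
The arc-length element is
    ds = sqrt(256 + (dz/dθ)^2) dθ,
so the Lagrangian is L = sqrt(256 + z'^2).
L depends on z' only, not on z or θ, so ∂L/∂z = 0 and
    ∂L/∂z' = z' / sqrt(256 + z'^2).
The Euler-Lagrange equation gives
    d/dθ( z' / sqrt(256 + z'^2) ) = 0,
so z' is constant. Integrating once:
    z(θ) = a θ + b,
a helix on the cylinder (a straight line when the cylinder is unrolled). The constants a, b are determined by the endpoint conditions.
With endpoint conditions z(0) = 2 and z(π/4) = 3: from z(0) = b we get b = 2, and a·π/4 + 2 = 3 gives a = 4/π, so
    z(θ) = (4/π) θ + 2.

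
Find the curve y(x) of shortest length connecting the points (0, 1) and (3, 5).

Arc-length functional: J[y] = ∫ sqrt(1 + (y')^2) dx.
Lagrangian L = sqrt(1 + (y')^2) has no explicit y dependence, so ∂L/∂y = 0 and the Euler-Lagrange equation gives
    d/dx( y' / sqrt(1 + (y')^2) ) = 0  ⇒  y' / sqrt(1 + (y')^2) = const.
Hence y' is constant, so y(x) is affine.
Fitting the endpoints (0, 1) and (3, 5):
    slope m = (5 − 1) / (3 − 0) = 4/3,
    intercept c = 1 − m·0 = 1.
Extremal: y(x) = (4/3) x + 1.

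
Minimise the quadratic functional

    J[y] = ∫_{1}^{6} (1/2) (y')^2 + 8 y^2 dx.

The Lagrangian is L = (1/2) (y')^2 + 8 y^2.
Compute ∂L/∂y = 16y, ∂L/∂y' = y'.
The Euler-Lagrange equation d/dx(∂L/∂y') − ∂L/∂y = 0 reduces to
    y'' − 16 y = 0.
Its general solution is
    y(x) = A e^(4x) + B e^(−4x),
with A, B fixed by the endpoint conditions.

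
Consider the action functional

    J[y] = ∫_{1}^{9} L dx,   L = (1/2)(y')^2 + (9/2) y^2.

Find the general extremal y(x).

The Lagrangian is L = (1/2)(y')^2 + (9/2) y^2.
∂L/∂y = 9y.
∂L/∂y' = y'.
The Euler-Lagrange equation d/dx(∂L/∂y') − ∂L/∂y = 0 becomes:
    y'' - 9 y = 0
General solution: y(x) = A e^(3x) + B e^(-3x), where A and B are arbitrary constants fixed by the endpoint conditions.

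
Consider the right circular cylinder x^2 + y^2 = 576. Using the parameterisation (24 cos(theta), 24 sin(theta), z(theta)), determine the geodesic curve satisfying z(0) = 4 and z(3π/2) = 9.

Parameterise the cylinder of radius R = 24 as
    r(θ) = (24 cos θ, 24 sin θ, z(θ)).
The arc-length element is
    ds = sqrt(576 + (dz/dθ)^2) dθ,
so the Lagrangian is L = sqrt(576 + z'^2).
L depends on z' only, not on z or θ, so ∂L/∂z = 0 and
    ∂L/∂z' = z' / sqrt(576 + z'^2).
The Euler-Lagrange equation gives
    d/dθ( z' / sqrt(576 + z'^2) ) = 0,
so z' is constant. Integrating once:
    z(θ) = a θ + b,
a helix on the cylinder (a straight line when the cylinder is unrolled). The constants a, b are determined by the endpoint conditions.
With endpoint conditions z(0) = 4 and z(3π/2) = 9: from z(0) = b we get b = 4, and a·3π/2 + 4 = 9 gives a = 10/(3π), so
    z(θ) = (10/(3π)) θ + 4.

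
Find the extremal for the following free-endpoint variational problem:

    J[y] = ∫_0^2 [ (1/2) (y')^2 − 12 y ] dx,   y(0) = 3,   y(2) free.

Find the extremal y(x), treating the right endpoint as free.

The Lagrangian L = (1/2) (y')^2 − 12 y gives
    ∂L/∂y = −12,   ∂L/∂y' = y'.
Euler-Lagrange: d/dx(y') − (−12) = 0, i.e. y'' + 12 = 0, so
    y(x) = −(12/2) x^2 + C1 x + C2.
Fixed left endpoint y(0) = 3 ⇒ C2 = 3.
The right endpoint x = 2 is free, so the natural (transversality) condition is ∂L/∂y' |_{x=2} = 0, i.e. y'(2) = 0.
Compute y'(x) = −12 x + C1, so y'(2) = −24 + C1 = 0 ⇒ C1 = 24.
Therefore the extremal is
    y(x) = −6 x^2 + 24 x + 3.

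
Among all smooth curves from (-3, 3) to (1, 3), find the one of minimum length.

Arc-length functional: J[y] = ∫ sqrt(1 + (y')^2) dx.
Lagrangian L = sqrt(1 + (y')^2) has no explicit y dependence, so ∂L/∂y = 0 and the Euler-Lagrange equation gives
    d/dx( y' / sqrt(1 + (y')^2) ) = 0  ⇒  y' / sqrt(1 + (y')^2) = const.
Hence y' is constant, so y(x) is affine.
Fitting the endpoints (-3, 3) and (1, 3):
    slope m = (3 − 3) / (1 − (-3)) = 0,
    intercept c = 3 − m·(-3) = 3.
Extremal: y(x) = 3.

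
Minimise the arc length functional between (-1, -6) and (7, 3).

Arc-length functional: J[y] = ∫ sqrt(1 + (y')^2) dx.
Lagrangian L = sqrt(1 + (y')^2) has no explicit y dependence, so ∂L/∂y = 0 and the Euler-Lagrange equation gives
    d/dx( y' / sqrt(1 + (y')^2) ) = 0  ⇒  y' / sqrt(1 + (y')^2) = const.
Hence y' is constant, so y(x) is affine.
Fitting the endpoints (-1, -6) and (7, 3):
    slope m = (3 − (-6)) / (7 − (-1)) = 9/8,
    intercept c = (-6) − m·(-1) = -39/8.
Extremal: y(x) = (9/8) x - 39/8.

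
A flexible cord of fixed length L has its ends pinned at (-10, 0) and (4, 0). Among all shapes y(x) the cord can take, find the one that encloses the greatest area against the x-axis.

Set up the augmented Lagrangian using a multiplier λ for the length constraint:
    F(y, y') = y − λ sqrt(1 + y'^2).
F has no explicit x dependence, so the Beltrami identity yields a first integral
    F − y' ∂F/∂y' = C.
Compute ∂F/∂y' = −λ y' / sqrt(1 + y'^2). Then
    y − λ sqrt(1 + y'^2) + λ y'^2 / sqrt(1 + y'^2) = C
    ⇒  y − λ / sqrt(1 + y'^2) = C.
Solving for y' and integrating gives
    (x − a)^2 + (y − b)^2 = λ^2,
a circular arc of radius λ. The constants a, b are determined by the endpoint conditions y(-10) = y(4) = 0, and λ is fixed implicitly by the length constraint
    ∫_{-10}^{4} sqrt(1 + y'^2) dx = L.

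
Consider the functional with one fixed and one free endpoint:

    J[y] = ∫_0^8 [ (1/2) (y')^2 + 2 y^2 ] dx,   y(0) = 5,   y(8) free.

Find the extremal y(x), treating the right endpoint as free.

The Lagrangian L = (1/2) (y')^2 + 2 y^2 gives
    ∂L/∂y = 4 y,   ∂L/∂y' = y'.
Euler-Lagrange: y'' − 4 y = 0.
With k = 2, the general solution is
    y(x) = A cosh(2 x) + B sinh(2 x).
Fixed left endpoint y(0) = 5 ⇒ A = 5.
The right endpoint x = 8 is free, so the natural (transversality) condition is ∂L/∂y' |_{x=8} = 0, i.e. y'(8) = 0.
Compute y'(x) = A k sinh(k x) + B k cosh(k x), so
    y'(8) = A k sinh(k·8) + B k cosh(k·8) = 0
    ⇒ B = −A tanh(k·8) = − 5 tanh(2·8).
Therefore the extremal is
    y(x) = 5 cosh(2 x) − 5 tanh(2·8) sinh(2 x).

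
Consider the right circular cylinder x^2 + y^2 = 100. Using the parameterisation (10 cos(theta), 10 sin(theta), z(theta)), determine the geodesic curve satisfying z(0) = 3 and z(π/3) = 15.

Parameterise the cylinder of radius R = 10 as
    r(θ) = (10 cos θ, 10 sin θ, z(θ)).
The arc-length element is
    ds = sqrt(100 + (dz/dθ)^2) dθ,
so the Lagrangian is L = sqrt(100 + z'^2).
L depends on z' only, not on z or θ, so ∂L/∂z = 0 and
    ∂L/∂z' = z' / sqrt(100 + z'^2).
The Euler-Lagrange equation gives
    d/dθ( z' / sqrt(100 + z'^2) ) = 0,
so z' is constant. Integrating once:
    z(θ) = a θ + b,
a helix on the cylinder (a straight line when the cylinder is unrolled). The constants a, b are determined by the endpoint conditions.
With endpoint conditions z(0) = 3 and z(π/3) = 15: from z(0) = b we get b = 3, and a·π/3 + 3 = 15 gives a = 36/π, so
    z(θ) = (36/π) θ + 3.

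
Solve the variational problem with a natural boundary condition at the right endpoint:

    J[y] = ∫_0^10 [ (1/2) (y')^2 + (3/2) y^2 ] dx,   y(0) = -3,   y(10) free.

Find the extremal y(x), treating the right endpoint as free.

The Lagrangian L = (1/2) (y')^2 + (3/2) y^2 gives
    ∂L/∂y = 3 y,   ∂L/∂y' = y'.
Euler-Lagrange: y'' − 3 y = 0.
With k = sqrt(3), the general solution is
    y(x) = A cosh(sqrt(3) x) + B sinh(sqrt(3) x).
Fixed left endpoint y(0) = -3 ⇒ A = -3.
The right endpoint x = 10 is free, so the natural (transversality) condition is ∂L/∂y' |_{x=10} = 0, i.e. y'(10) = 0.
Compute y'(x) = A k sinh(k x) + B k cosh(k x), so
    y'(10) = A k sinh(k·10) + B k cosh(k·10) = 0
    ⇒ B = −A tanh(k·10) = 3 tanh(sqrt(3)·10).
Therefore the extremal is
    y(x) = −3 cosh(sqrt(3) x) + 3 tanh(sqrt(3)·10) sinh(sqrt(3) x).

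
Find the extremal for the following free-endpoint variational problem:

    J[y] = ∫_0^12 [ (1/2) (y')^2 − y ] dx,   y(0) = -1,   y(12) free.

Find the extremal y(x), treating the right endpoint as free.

The Lagrangian L = (1/2) (y')^2 − y gives
    ∂L/∂y = −1,   ∂L/∂y' = y'.
Euler-Lagrange: d/dx(y') − (−1) = 0, i.e. y'' + 1 = 0, so
    y(x) = −(1/2) x^2 + C1 x + C2.
Fixed left endpoint y(0) = -1 ⇒ C2 = -1.
The right endpoint x = 12 is free, so the natural (transversality) condition is ∂L/∂y' |_{x=12} = 0, i.e. y'(12) = 0.
Compute y'(x) = −1 x + C1, so y'(12) = −12 + C1 = 0 ⇒ C1 = 12.
Therefore the extremal is
    y(x) = −x^2/2 + 12 x − 1.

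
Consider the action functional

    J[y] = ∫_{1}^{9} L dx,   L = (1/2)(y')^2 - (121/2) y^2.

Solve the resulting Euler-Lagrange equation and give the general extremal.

The Lagrangian is L = (1/2)(y')^2 - (121/2) y^2.
∂L/∂y = -121y.
∂L/∂y' = y'.
The Euler-Lagrange equation d/dx(∂L/∂y') − ∂L/∂y = 0 becomes:
    y'' + 121 y = 0
General solution: y(x) = A sin(11x) + B cos(11x), where A and B are arbitrary constants fixed by the endpoint conditions.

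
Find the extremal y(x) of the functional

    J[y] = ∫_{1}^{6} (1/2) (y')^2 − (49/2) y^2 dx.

The Lagrangian is L = (1/2) (y')^2 − (49/2) y^2.
Compute ∂L/∂y = -49y, ∂L/∂y' = y'.
The Euler-Lagrange equation d/dx(∂L/∂y') − ∂L/∂y = 0 reduces to
    y'' + 49 y = 0.
Its general solution is
    y(x) = A sin(7x) + B cos(7x),
with A, B fixed by the endpoint conditions.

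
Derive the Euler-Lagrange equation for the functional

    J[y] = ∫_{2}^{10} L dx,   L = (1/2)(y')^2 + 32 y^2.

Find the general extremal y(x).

The Lagrangian is L = (1/2)(y')^2 + 32 y^2.
∂L/∂y = 64y.
∂L/∂y' = y'.
The Euler-Lagrange equation d/dx(∂L/∂y') − ∂L/∂y = 0 becomes:
    y'' - 64 y = 0
General solution: y(x) = A e^(8x) + B e^(-8x), where A and B are arbitrary constants fixed by the endpoint conditions.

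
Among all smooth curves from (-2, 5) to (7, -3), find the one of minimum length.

Arc-length functional: J[y] = ∫ sqrt(1 + (y')^2) dx.
Lagrangian L = sqrt(1 + (y')^2) has no explicit y dependence, so ∂L/∂y = 0 and the Euler-Lagrange equation gives
    d/dx( y' / sqrt(1 + (y')^2) ) = 0  ⇒  y' / sqrt(1 + (y')^2) = const.
Hence y' is constant, so y(x) is affine.
Fitting the endpoints (-2, 5) and (7, -3):
    slope m = ((-3) − 5) / (7 − (-2)) = -8/9,
    intercept c = 5 − m·(-2) = 29/9.
Extremal: y(x) = (-8/9) x + 29/9.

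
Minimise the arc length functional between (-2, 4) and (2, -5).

Arc-length functional: J[y] = ∫ sqrt(1 + (y')^2) dx.
Lagrangian L = sqrt(1 + (y')^2) has no explicit y dependence, so ∂L/∂y = 0 and the Euler-Lagrange equation gives
    d/dx( y' / sqrt(1 + (y')^2) ) = 0  ⇒  y' / sqrt(1 + (y')^2) = const.
Hence y' is constant, so y(x) is affine.
Fitting the endpoints (-2, 4) and (2, -5):
    slope m = ((-5) − 4) / (2 − (-2)) = -9/4,
    intercept c = 4 − m·(-2) = -1/2.
Extremal: y(x) = (-9/4) x - 1/2.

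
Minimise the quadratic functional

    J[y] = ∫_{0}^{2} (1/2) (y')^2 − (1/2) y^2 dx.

The Lagrangian is L = (1/2) (y')^2 − (1/2) y^2.
Compute ∂L/∂y = -y, ∂L/∂y' = y'.
The Euler-Lagrange equation d/dx(∂L/∂y') − ∂L/∂y = 0 reduces to
    y'' + y = 0.
Its general solution is
    y(x) = A sin(x) + B cos(x),
with A, B fixed by the endpoint conditions.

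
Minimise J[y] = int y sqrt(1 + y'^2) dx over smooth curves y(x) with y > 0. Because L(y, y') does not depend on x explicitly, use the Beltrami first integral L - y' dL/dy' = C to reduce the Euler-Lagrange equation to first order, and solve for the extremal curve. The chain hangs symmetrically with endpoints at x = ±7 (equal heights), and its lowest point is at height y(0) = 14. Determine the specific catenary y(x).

The Lagrangian L(y, y') = y sqrt(1 + y'^2) has no explicit x dependence, so the Beltrami identity applies:
    L − y' ∂L/∂y' = C.
Compute ∂L/∂y' = y · y' / sqrt(1 + y'^2). Then
    L − y' ∂L/∂y'
    = y sqrt(1 + y'^2) − y · y'^2 / sqrt(1 + y'^2)
    = y (1 + y'^2 − y'^2) / sqrt(1 + y'^2)
    = y / sqrt(1 + y'^2) = C.
Squaring gives y^2 = C^2 (1 + y'^2), i.e.
    y'^2 = y^2 / C^2 − 1.
Separating variables,
    dy / sqrt(y^2 − C^2) = dx / C,
and integrating gives arccosh(y / C) = (x − a)/C, so
    y(x) = C cosh((x − a)/C),
the catenary. The constants C and a are fixed by the two endpoint conditions (and, for the hanging-chain problem, the length constraint selects C).
Now fit the given data. The endpoints x = ±7 are symmetric at equal height, so the catenary is even about its minimum: a = 0 and y(x) = C cosh(x/C). The lowest point is y(0) = C cosh(0) = C, and we are told y(0) = 14, so C = 14. Therefore
    y(x) = 14 cosh(x/14),
and at the endpoints
    y(±7) = 14 cosh(7/14).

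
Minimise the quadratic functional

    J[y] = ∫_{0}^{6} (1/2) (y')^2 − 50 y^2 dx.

The Lagrangian is L = (1/2) (y')^2 − 50 y^2.
Compute ∂L/∂y = -100y, ∂L/∂y' = y'.
The Euler-Lagrange equation d/dx(∂L/∂y') − ∂L/∂y = 0 reduces to
    y'' + 100 y = 0.
Its general solution is
    y(x) = A sin(10x) + B cos(10x),
with A, B fixed by the endpoint conditions.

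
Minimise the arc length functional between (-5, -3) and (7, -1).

Arc-length functional: J[y] = ∫ sqrt(1 + (y')^2) dx.
Lagrangian L = sqrt(1 + (y')^2) has no explicit y dependence, so ∂L/∂y = 0 and the Euler-Lagrange equation gives
    d/dx( y' / sqrt(1 + (y')^2) ) = 0  ⇒  y' / sqrt(1 + (y')^2) = const.
Hence y' is constant, so y(x) is affine.
Fitting the endpoints (-5, -3) and (7, -1):
    slope m = ((-1) − (-3)) / (7 − (-5)) = 1/6,
    intercept c = (-3) − m·(-5) = -13/6.
Extremal: y(x) = (1/6) x - 13/6.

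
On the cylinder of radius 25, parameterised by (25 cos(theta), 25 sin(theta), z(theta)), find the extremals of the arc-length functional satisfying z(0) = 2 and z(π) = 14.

Parameterise the cylinder of radius R = 25 as
    r(θ) = (25 cos θ, 25 sin θ, z(θ)).
The arc-length element is
    ds = sqrt(625 + (dz/dθ)^2) dθ,
so the Lagrangian is L = sqrt(625 + z'^2).
L depends on z' only, not on z or θ, so ∂L/∂z = 0 and
    ∂L/∂z' = z' / sqrt(625 + z'^2).
The Euler-Lagrange equation gives
    d/dθ( z' / sqrt(625 + z'^2) ) = 0,
so z' is constant. Integrating once:
    z(θ) = a θ + b,
a helix on the cylinder (a straight line when the cylinder is unrolled). The constants a, b are determined by the endpoint conditions.
With endpoint conditions z(0) = 2 and z(π) = 14: from z(0) = b we get b = 2, and a·π + 2 = 14 gives a = 12/π, so
    z(θ) = (12/π) θ + 2.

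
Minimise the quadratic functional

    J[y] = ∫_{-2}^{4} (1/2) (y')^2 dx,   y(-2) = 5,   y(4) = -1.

The Lagrangian is L = (1/2) (y')^2.
Compute ∂L/∂y = 0, ∂L/∂y' = y'.
The Euler-Lagrange equation d/dx(∂L/∂y') − ∂L/∂y = 0 reduces to
    y'' = 0.
Its general solution is
    y(x) = A x + B,
with A, B fixed by the endpoint conditions.
Applying the endpoint conditions y(-2) = 5 and y(4) = -1: solve A·-2 + B = 5 and A·4 + B = -1. Subtracting gives A(4 − -2) = -1 − 5, so A = -1, and B = 5 − A·-2 = 3. Therefore
    y(x) = -x + 3.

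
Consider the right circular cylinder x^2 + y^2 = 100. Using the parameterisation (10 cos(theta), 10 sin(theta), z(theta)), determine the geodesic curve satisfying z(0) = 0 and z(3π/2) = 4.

Parameterise the cylinder of radius R = 10 as
    r(θ) = (10 cos θ, 10 sin θ, z(θ)).
The arc-length element is
    ds = sqrt(100 + (dz/dθ)^2) dθ,
so the Lagrangian is L = sqrt(100 + z'^2).
L depends on z' only, not on z or θ, so ∂L/∂z = 0 and
    ∂L/∂z' = z' / sqrt(100 + z'^2).
The Euler-Lagrange equation gives
    d/dθ( z' / sqrt(100 + z'^2) ) = 0,
so z' is constant. Integrating once:
    z(θ) = a θ + b,
a helix on the cylinder (a straight line when the cylinder is unrolled). The constants a, b are determined by the endpoint conditions.
With endpoint conditions z(0) = 0 and z(3π/2) = 4: from z(0) = b we get b = 0, and a·3π/2 + 0 = 4 gives a = 8/(3π), so
    z(θ) = (8/(3π)) θ.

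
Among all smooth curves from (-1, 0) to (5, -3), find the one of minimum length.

Arc-length functional: J[y] = ∫ sqrt(1 + (y')^2) dx.
Lagrangian L = sqrt(1 + (y')^2) has no explicit y dependence, so ∂L/∂y = 0 and the Euler-Lagrange equation gives
    d/dx( y' / sqrt(1 + (y')^2) ) = 0  ⇒  y' / sqrt(1 + (y')^2) = const.
Hence y' is constant, so y(x) is affine.
Fitting the endpoints (-1, 0) and (5, -3):
    slope m = ((-3) − 0) / (5 − (-1)) = -1/2,
    intercept c = 0 − m·(-1) = -1/2.
Extremal: y(x) = (-1/2) x - 1/2.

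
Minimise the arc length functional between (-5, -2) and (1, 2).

Arc-length functional: J[y] = ∫ sqrt(1 + (y')^2) dx.
Lagrangian L = sqrt(1 + (y')^2) has no explicit y dependence, so ∂L/∂y = 0 and the Euler-Lagrange equation gives
    d/dx( y' / sqrt(1 + (y')^2) ) = 0  ⇒  y' / sqrt(1 + (y')^2) = const.
Hence y' is constant, so y(x) is affine.
Fitting the endpoints (-5, -2) and (1, 2):
    slope m = (2 − (-2)) / (1 − (-5)) = 2/3,
    intercept c = (-2) − m·(-5) = 4/3.
Extremal: y(x) = (2/3) x + 4/3.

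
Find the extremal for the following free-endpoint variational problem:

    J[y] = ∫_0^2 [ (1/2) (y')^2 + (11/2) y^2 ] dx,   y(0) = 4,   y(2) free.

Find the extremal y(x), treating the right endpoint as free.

The Lagrangian L = (1/2) (y')^2 + (11/2) y^2 gives
    ∂L/∂y = 11 y,   ∂L/∂y' = y'.
Euler-Lagrange: y'' − 11 y = 0.
With k = sqrt(11), the general solution is
    y(x) = A cosh(sqrt(11) x) + B sinh(sqrt(11) x).
Fixed left endpoint y(0) = 4 ⇒ A = 4.
The right endpoint x = 2 is free, so the natural (transversality) condition is ∂L/∂y' |_{x=2} = 0, i.e. y'(2) = 0.
Compute y'(x) = A k sinh(k x) + B k cosh(k x), so
    y'(2) = A k sinh(k·2) + B k cosh(k·2) = 0
    ⇒ B = −A tanh(k·2) = − 4 tanh(sqrt(11)·2).
Therefore the extremal is
    y(x) = 4 cosh(sqrt(11) x) − 4 tanh(sqrt(11)·2) sinh(sqrt(11) x).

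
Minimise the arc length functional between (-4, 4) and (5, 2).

Arc-length functional: J[y] = ∫ sqrt(1 + (y')^2) dx.
Lagrangian L = sqrt(1 + (y')^2) has no explicit y dependence, so ∂L/∂y = 0 and the Euler-Lagrange equation gives
    d/dx( y' / sqrt(1 + (y')^2) ) = 0  ⇒  y' / sqrt(1 + (y')^2) = const.
Hence y' is constant, so y(x) is affine.
Fitting the endpoints (-4, 4) and (5, 2):
    slope m = (2 − 4) / (5 − (-4)) = -2/9,
    intercept c = 4 − m·(-4) = 28/9.
Extremal: y(x) = (-2/9) x + 28/9.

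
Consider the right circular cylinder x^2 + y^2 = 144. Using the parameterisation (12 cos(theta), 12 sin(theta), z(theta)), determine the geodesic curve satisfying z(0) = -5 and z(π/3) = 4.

Parameterise the cylinder of radius R = 12 as
    r(θ) = (12 cos θ, 12 sin θ, z(θ)).
The arc-length element is
    ds = sqrt(144 + (dz/dθ)^2) dθ,
so the Lagrangian is L = sqrt(144 + z'^2).
L depends on z' only, not on z or θ, so ∂L/∂z = 0 and
    ∂L/∂z' = z' / sqrt(144 + z'^2).
The Euler-Lagrange equation gives
    d/dθ( z' / sqrt(144 + z'^2) ) = 0,
so z' is constant. Integrating once:
    z(θ) = a θ + b,
a helix on the cylinder (a straight line when the cylinder is unrolled). The constants a, b are determined by the endpoint conditions.
With endpoint conditions z(0) = -5 and z(π/3) = 4: from z(0) = b we get b = -5, and a·π/3 + -5 = 4 gives a = 27/π, so
    z(θ) = (27/π) θ − 5.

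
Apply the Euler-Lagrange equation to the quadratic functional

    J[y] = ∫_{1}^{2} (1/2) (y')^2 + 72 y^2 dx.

The Lagrangian is L = (1/2) (y')^2 + 72 y^2.
Compute ∂L/∂y = 144y, ∂L/∂y' = y'.
The Euler-Lagrange equation d/dx(∂L/∂y') − ∂L/∂y = 0 reduces to
    y'' − 144 y = 0.
Its general solution is
    y(x) = A e^(12x) + B e^(−12x),
with A, B fixed by the endpoint conditions.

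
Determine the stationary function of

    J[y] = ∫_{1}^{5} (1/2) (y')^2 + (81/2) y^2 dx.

The Lagrangian is L = (1/2) (y')^2 + (81/2) y^2.
Compute ∂L/∂y = 81y, ∂L/∂y' = y'.
The Euler-Lagrange equation d/dx(∂L/∂y') − ∂L/∂y = 0 reduces to
    y'' − 81 y = 0.
Its general solution is
    y(x) = A e^(9x) + B e^(−9x),
with A, B fixed by the endpoint conditions.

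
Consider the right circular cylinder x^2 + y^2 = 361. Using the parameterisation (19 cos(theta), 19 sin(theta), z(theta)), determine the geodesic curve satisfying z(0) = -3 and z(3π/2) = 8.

Parameterise the cylinder of radius R = 19 as
    r(θ) = (19 cos θ, 19 sin θ, z(θ)).
The arc-length element is
    ds = sqrt(361 + (dz/dθ)^2) dθ,
so the Lagrangian is L = sqrt(361 + z'^2).
L depends on z' only, not on z or θ, so ∂L/∂z = 0 and
    ∂L/∂z' = z' / sqrt(361 + z'^2).
The Euler-Lagrange equation gives
    d/dθ( z' / sqrt(361 + z'^2) ) = 0,
so z' is constant. Integrating once:
    z(θ) = a θ + b,
a helix on the cylinder (a straight line when the cylinder is unrolled). The constants a, b are determined by the endpoint conditions.
With endpoint conditions z(0) = -3 and z(3π/2) = 8: from z(0) = b we get b = -3, and a·3π/2 + -3 = 8 gives a = 22/(3π), so
    z(θ) = (22/(3π)) θ − 3.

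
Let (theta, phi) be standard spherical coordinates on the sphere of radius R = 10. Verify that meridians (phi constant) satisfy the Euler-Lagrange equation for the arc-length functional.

On the sphere of radius R = 10 with spherical coordinates (θ, φ), the induced metric is
    ds^2 = 100(dθ^2 + sin^2(θ) dφ^2).
Using θ as the parameter, the arc-length functional becomes
    J[φ] = ∫ 10 sqrt(1 + sin^2(θ) (dφ/dθ)^2) dθ.
So L = 10 sqrt(1 + sin^2(θ) φ'^2). Compute
    ∂L/∂φ = 0  (L has no explicit φ dependence),
    ∂L/∂φ' = 10 sin^2(θ) φ' / sqrt(1 + sin^2(θ) φ'^2).
For the candidate φ(θ) = c (constant), φ' = 0, so ∂L/∂φ' evaluated along the candidate vanishes, and ∂L/∂φ is identically zero. Hence
    d/dθ(∂L/∂φ') − ∂L/∂φ = 0
is satisfied. Therefore meridians φ = const are extremals of arc length — they are geodesics on the sphere.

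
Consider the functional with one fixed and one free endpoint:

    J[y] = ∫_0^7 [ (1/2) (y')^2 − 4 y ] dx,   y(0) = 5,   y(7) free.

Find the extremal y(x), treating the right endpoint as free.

The Lagrangian L = (1/2) (y')^2 − 4 y gives
    ∂L/∂y = −4,   ∂L/∂y' = y'.
Euler-Lagrange: d/dx(y') − (−4) = 0, i.e. y'' + 4 = 0, so
    y(x) = −(4/2) x^2 + C1 x + C2.
Fixed left endpoint y(0) = 5 ⇒ C2 = 5.
The right endpoint x = 7 is free, so the natural (transversality) condition is ∂L/∂y' |_{x=7} = 0, i.e. y'(7) = 0.
Compute y'(x) = −4 x + C1, so y'(7) = −28 + C1 = 0 ⇒ C1 = 28.
Therefore the extremal is
    y(x) = −2 x^2 + 28 x + 5.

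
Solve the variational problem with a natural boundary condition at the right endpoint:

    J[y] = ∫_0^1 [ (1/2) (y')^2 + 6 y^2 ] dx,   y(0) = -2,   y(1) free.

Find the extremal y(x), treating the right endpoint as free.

The Lagrangian L = (1/2) (y')^2 + 6 y^2 gives
    ∂L/∂y = 12 y,   ∂L/∂y' = y'.
Euler-Lagrange: y'' − 12 y = 0.
With k = sqrt(12), the general solution is
    y(x) = A cosh(sqrt(12) x) + B sinh(sqrt(12) x).
Fixed left endpoint y(0) = -2 ⇒ A = -2.
The right endpoint x = 1 is free, so the natural (transversality) condition is ∂L/∂y' |_{x=1} = 0, i.e. y'(1) = 0.
Compute y'(x) = A k sinh(k x) + B k cosh(k x), so
    y'(1) = A k sinh(k·1) + B k cosh(k·1) = 0
    ⇒ B = −A tanh(k·1) = 2 tanh(sqrt(12)·1).
Therefore the extremal is
    y(x) = −2 cosh(sqrt(12) x) + 2 tanh(sqrt(12)·1) sinh(sqrt(12) x).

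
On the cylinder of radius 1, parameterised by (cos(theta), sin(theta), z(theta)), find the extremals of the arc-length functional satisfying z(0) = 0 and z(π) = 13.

Parameterise the cylinder of radius R = 1 as
    r(θ) = (cos θ, sin θ, z(θ)).
The arc-length element is
    ds = sqrt(1 + (dz/dθ)^2) dθ,
so the Lagrangian is L = sqrt(1 + z'^2).
L depends on z' only, not on z or θ, so ∂L/∂z = 0 and
    ∂L/∂z' = z' / sqrt(1 + z'^2).
The Euler-Lagrange equation gives
    d/dθ( z' / sqrt(1 + z'^2) ) = 0,
so z' is constant. Integrating once:
    z(θ) = a θ + b,
a helix on the cylinder (a straight line when the cylinder is unrolled). The constants a, b are determined by the endpoint conditions.
With endpoint conditions z(0) = 0 and z(π) = 13: from z(0) = b we get b = 0, and a·π + 0 = 13 gives a = 13/π, so
    z(θ) = (13/π) θ.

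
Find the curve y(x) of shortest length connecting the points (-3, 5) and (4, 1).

Arc-length functional: J[y] = ∫ sqrt(1 + (y')^2) dx.
Lagrangian L = sqrt(1 + (y')^2) has no explicit y dependence, so ∂L/∂y = 0 and the Euler-Lagrange equation gives
    d/dx( y' / sqrt(1 + (y')^2) ) = 0  ⇒  y' / sqrt(1 + (y')^2) = const.
Hence y' is constant, so y(x) is affine.
Fitting the endpoints (-3, 5) and (4, 1):
    slope m = (1 − 5) / (4 − (-3)) = -4/7,
    intercept c = 5 − m·(-3) = 23/7.
Extremal: y(x) = (-4/7) x + 23/7.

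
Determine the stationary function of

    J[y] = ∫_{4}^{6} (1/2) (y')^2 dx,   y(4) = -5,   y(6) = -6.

The Lagrangian is L = (1/2) (y')^2.
Compute ∂L/∂y = 0, ∂L/∂y' = y'.
The Euler-Lagrange equation d/dx(∂L/∂y') − ∂L/∂y = 0 reduces to
    y'' = 0.
Its general solution is
    y(x) = A x + B,
with A, B fixed by the endpoint conditions.
Applying the endpoint conditions y(4) = -5 and y(6) = -6: solve A·4 + B = -5 and A·6 + B = -6. Subtracting gives A(6 − 4) = -6 − -5, so A = -1/2, and B = -5 − A·4 = -3. Therefore
    y(x) = (-1/2) x - 3.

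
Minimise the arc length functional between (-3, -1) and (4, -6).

Arc-length functional: J[y] = ∫ sqrt(1 + (y')^2) dx.
Lagrangian L = sqrt(1 + (y')^2) has no explicit y dependence, so ∂L/∂y = 0 and the Euler-Lagrange equation gives
    d/dx( y' / sqrt(1 + (y')^2) ) = 0  ⇒  y' / sqrt(1 + (y')^2) = const.
Hence y' is constant, so y(x) is affine.
Fitting the endpoints (-3, -1) and (4, -6):
    slope m = ((-6) − (-1)) / (4 − (-3)) = -5/7,
    intercept c = (-1) − m·(-3) = -22/7.
Extremal: y(x) = (-5/7) x - 22/7.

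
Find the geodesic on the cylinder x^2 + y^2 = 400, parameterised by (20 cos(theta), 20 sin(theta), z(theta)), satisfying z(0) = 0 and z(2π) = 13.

Parameterise the cylinder of radius R = 20 as
    r(θ) = (20 cos θ, 20 sin θ, z(θ)).
The arc-length element is
    ds = sqrt(400 + (dz/dθ)^2) dθ,
so the Lagrangian is L = sqrt(400 + z'^2).
L depends on z' only, not on z or θ, so ∂L/∂z = 0 and
    ∂L/∂z' = z' / sqrt(400 + z'^2).
The Euler-Lagrange equation gives
    d/dθ( z' / sqrt(400 + z'^2) ) = 0,
so z' is constant. Integrating once:
    z(θ) = a θ + b,
a helix on the cylinder (a straight line when the cylinder is unrolled). The constants a, b are determined by the endpoint conditions.
With endpoint conditions z(0) = 0 and z(2π) = 13: from z(0) = b we get b = 0, and a·2π + 0 = 13 gives a = 13/(2π), so
    z(θ) = (13/(2π)) θ.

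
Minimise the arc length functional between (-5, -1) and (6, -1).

Arc-length functional: J[y] = ∫ sqrt(1 + (y')^2) dx.
Lagrangian L = sqrt(1 + (y')^2) has no explicit y dependence, so ∂L/∂y = 0 and the Euler-Lagrange equation gives
    d/dx( y' / sqrt(1 + (y')^2) ) = 0  ⇒  y' / sqrt(1 + (y')^2) = const.
Hence y' is constant, so y(x) is affine.
Fitting the endpoints (-5, -1) and (6, -1):
    slope m = ((-1) − (-1)) / (6 − (-5)) = 0,
    intercept c = (-1) − m·(-5) = -1.
Extremal: y(x) = -1.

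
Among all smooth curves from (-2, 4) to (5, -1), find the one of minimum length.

Arc-length functional: J[y] = ∫ sqrt(1 + (y')^2) dx.
Lagrangian L = sqrt(1 + (y')^2) has no explicit y dependence, so ∂L/∂y = 0 and the Euler-Lagrange equation gives
    d/dx( y' / sqrt(1 + (y')^2) ) = 0  ⇒  y' / sqrt(1 + (y')^2) = const.
Hence y' is constant, so y(x) is affine.
Fitting the endpoints (-2, 4) and (5, -1):
    slope m = ((-1) − 4) / (5 − (-2)) = -5/7,
    intercept c = 4 − m·(-2) = 18/7.
Extremal: y(x) = (-5/7) x + 18/7.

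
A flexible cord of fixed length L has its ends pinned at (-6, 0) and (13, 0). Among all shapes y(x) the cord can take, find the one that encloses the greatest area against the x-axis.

Set up the augmented Lagrangian using a multiplier λ for the length constraint:
    F(y, y') = y − λ sqrt(1 + y'^2).
F has no explicit x dependence, so the Beltrami identity yields a first integral
    F − y' ∂F/∂y' = C.
Compute ∂F/∂y' = −λ y' / sqrt(1 + y'^2). Then
    y − λ sqrt(1 + y'^2) + λ y'^2 / sqrt(1 + y'^2) = C
    ⇒  y − λ / sqrt(1 + y'^2) = C.
Solving for y' and integrating gives
    (x − a)^2 + (y − b)^2 = λ^2,
a circular arc of radius λ. The constants a, b are determined by the endpoint conditions y(-6) = y(13) = 0, and λ is fixed implicitly by the length constraint
    ∫_{-6}^{13} sqrt(1 + y'^2) dx = L.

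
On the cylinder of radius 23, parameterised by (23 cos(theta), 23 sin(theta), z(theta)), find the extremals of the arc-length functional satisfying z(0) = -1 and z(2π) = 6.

Parameterise the cylinder of radius R = 23 as
    r(θ) = (23 cos θ, 23 sin θ, z(θ)).
The arc-length element is
    ds = sqrt(529 + (dz/dθ)^2) dθ,
so the Lagrangian is L = sqrt(529 + z'^2).
L depends on z' only, not on z or θ, so ∂L/∂z = 0 and
    ∂L/∂z' = z' / sqrt(529 + z'^2).
The Euler-Lagrange equation gives
    d/dθ( z' / sqrt(529 + z'^2) ) = 0,
so z' is constant. Integrating once:
    z(θ) = a θ + b,
a helix on the cylinder (a straight line when the cylinder is unrolled). The constants a, b are determined by the endpoint conditions.
With endpoint conditions z(0) = -1 and z(2π) = 6: from z(0) = b we get b = -1, and a·2π + -1 = 6 gives a = 7/(2π), so
    z(θ) = (7/(2π)) θ − 1.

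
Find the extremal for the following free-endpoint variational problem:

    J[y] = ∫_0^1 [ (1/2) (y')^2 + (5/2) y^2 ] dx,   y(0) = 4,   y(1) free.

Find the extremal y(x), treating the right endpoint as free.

The Lagrangian L = (1/2) (y')^2 + (5/2) y^2 gives
    ∂L/∂y = 5 y,   ∂L/∂y' = y'.
Euler-Lagrange: y'' − 5 y = 0.
With k = sqrt(5), the general solution is
    y(x) = A cosh(sqrt(5) x) + B sinh(sqrt(5) x).
Fixed left endpoint y(0) = 4 ⇒ A = 4.
The right endpoint x = 1 is free, so the natural (transversality) condition is ∂L/∂y' |_{x=1} = 0, i.e. y'(1) = 0.
Compute y'(x) = A k sinh(k x) + B k cosh(k x), so
    y'(1) = A k sinh(k·1) + B k cosh(k·1) = 0
    ⇒ B = −A tanh(k·1) = − 4 tanh(sqrt(5)·1).
Therefore the extremal is
    y(x) = 4 cosh(sqrt(5) x) − 4 tanh(sqrt(5)·1) sinh(sqrt(5) x).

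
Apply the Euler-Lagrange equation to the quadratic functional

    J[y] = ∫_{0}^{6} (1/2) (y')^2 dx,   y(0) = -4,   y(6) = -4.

The Lagrangian is L = (1/2) (y')^2.
Compute ∂L/∂y = 0, ∂L/∂y' = y'.
The Euler-Lagrange equation d/dx(∂L/∂y') − ∂L/∂y = 0 reduces to
    y'' = 0.
Its general solution is
    y(x) = A x + B,
with A, B fixed by the endpoint conditions.
Applying the endpoint conditions y(0) = -4 and y(6) = -4: solve A·0 + B = -4 and A·6 + B = -4. Subtracting gives A(6 − 0) = -4 − -4, so A = 0, and B = -4 − A·0 = -4. Therefore
    y(x) = -4.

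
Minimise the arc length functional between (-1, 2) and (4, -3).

Arc-length functional: J[y] = ∫ sqrt(1 + (y')^2) dx.
Lagrangian L = sqrt(1 + (y')^2) has no explicit y dependence, so ∂L/∂y = 0 and the Euler-Lagrange equation gives
    d/dx( y' / sqrt(1 + (y')^2) ) = 0  ⇒  y' / sqrt(1 + (y')^2) = const.
Hence y' is constant, so y(x) is affine.
Fitting the endpoints (-1, 2) and (4, -3):
    slope m = ((-3) − 2) / (4 − (-1)) = -1,
    intercept c = 2 − m·(-1) = 1.
Extremal: y(x) = -x + 1.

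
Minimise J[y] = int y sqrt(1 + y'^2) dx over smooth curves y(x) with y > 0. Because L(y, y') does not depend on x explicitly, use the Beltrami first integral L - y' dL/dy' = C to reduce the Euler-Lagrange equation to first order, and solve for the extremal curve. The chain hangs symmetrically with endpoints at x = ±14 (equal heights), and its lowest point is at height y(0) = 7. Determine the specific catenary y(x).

The Lagrangian L(y, y') = y sqrt(1 + y'^2) has no explicit x dependence, so the Beltrami identity applies:
    L − y' ∂L/∂y' = C.
Compute ∂L/∂y' = y · y' / sqrt(1 + y'^2). Then
    L − y' ∂L/∂y'
    = y sqrt(1 + y'^2) − y · y'^2 / sqrt(1 + y'^2)
    = y (1 + y'^2 − y'^2) / sqrt(1 + y'^2)
    = y / sqrt(1 + y'^2) = C.
Squaring gives y^2 = C^2 (1 + y'^2), i.e.
    y'^2 = y^2 / C^2 − 1.
Separating variables,
    dy / sqrt(y^2 − C^2) = dx / C,
and integrating gives arccosh(y / C) = (x − a)/C, so
    y(x) = C cosh((x − a)/C),
the catenary. The constants C and a are fixed by the two endpoint conditions (and, for the hanging-chain problem, the length constraint selects C).
Now fit the given data. The endpoints x = ±14 are symmetric at equal height, so the catenary is even about its minimum: a = 0 and y(x) = C cosh(x/C). The lowest point is y(0) = C cosh(0) = C, and we are told y(0) = 7, so C = 7. Therefore
    y(x) = 7 cosh(x/7),
and at the endpoints
    y(±14) = 7 cosh(14/7).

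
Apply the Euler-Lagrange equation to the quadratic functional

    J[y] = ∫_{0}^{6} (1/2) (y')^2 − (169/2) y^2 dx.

The Lagrangian is L = (1/2) (y')^2 − (169/2) y^2.
Compute ∂L/∂y = -169y, ∂L/∂y' = y'.
The Euler-Lagrange equation d/dx(∂L/∂y') − ∂L/∂y = 0 reduces to
    y'' + 169 y = 0.
Its general solution is
    y(x) = A sin(13x) + B cos(13x),
with A, B fixed by the endpoint conditions.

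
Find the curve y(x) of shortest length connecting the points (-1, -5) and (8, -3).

Arc-length functional: J[y] = ∫ sqrt(1 + (y')^2) dx.
Lagrangian L = sqrt(1 + (y')^2) has no explicit y dependence, so ∂L/∂y = 0 and the Euler-Lagrange equation gives
    d/dx( y' / sqrt(1 + (y')^2) ) = 0  ⇒  y' / sqrt(1 + (y')^2) = const.
Hence y' is constant, so y(x) is affine.
Fitting the endpoints (-1, -5) and (8, -3):
    slope m = ((-3) − (-5)) / (8 − (-1)) = 2/9,
    intercept c = (-5) − m·(-1) = -43/9.
Extremal: y(x) = (2/9) x - 43/9.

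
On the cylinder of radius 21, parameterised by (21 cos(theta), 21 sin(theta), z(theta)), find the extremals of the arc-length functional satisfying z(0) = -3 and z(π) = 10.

Parameterise the cylinder of radius R = 21 as
    r(θ) = (21 cos θ, 21 sin θ, z(θ)).
The arc-length element is
    ds = sqrt(441 + (dz/dθ)^2) dθ,
so the Lagrangian is L = sqrt(441 + z'^2).
L depends on z' only, not on z or θ, so ∂L/∂z = 0 and
    ∂L/∂z' = z' / sqrt(441 + z'^2).
The Euler-Lagrange equation gives
    d/dθ( z' / sqrt(441 + z'^2) ) = 0,
so z' is constant. Integrating once:
    z(θ) = a θ + b,
a helix on the cylinder (a straight line when the cylinder is unrolled). The constants a, b are determined by the endpoint conditions.
With endpoint conditions z(0) = -3 and z(π) = 10: from z(0) = b we get b = -3, and a·π + -3 = 10 gives a = 13/π, so
    z(θ) = (13/π) θ − 3.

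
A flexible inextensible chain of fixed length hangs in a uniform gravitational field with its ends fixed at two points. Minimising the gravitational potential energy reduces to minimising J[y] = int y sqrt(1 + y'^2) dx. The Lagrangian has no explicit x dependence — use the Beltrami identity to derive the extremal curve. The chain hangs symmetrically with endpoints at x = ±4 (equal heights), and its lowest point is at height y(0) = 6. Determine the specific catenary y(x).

The Lagrangian L(y, y') = y sqrt(1 + y'^2) has no explicit x dependence, so the Beltrami identity applies:
    L − y' ∂L/∂y' = C.
Compute ∂L/∂y' = y · y' / sqrt(1 + y'^2). Then
    L − y' ∂L/∂y'
    = y sqrt(1 + y'^2) − y · y'^2 / sqrt(1 + y'^2)
    = y (1 + y'^2 − y'^2) / sqrt(1 + y'^2)
    = y / sqrt(1 + y'^2) = C.
Squaring gives y^2 = C^2 (1 + y'^2), i.e.
    y'^2 = y^2 / C^2 − 1.
Separating variables,
    dy / sqrt(y^2 − C^2) = dx / C,
and integrating gives arccosh(y / C) = (x − a)/C, so
    y(x) = C cosh((x − a)/C),
the catenary. The constants C and a are fixed by the two endpoint conditions (and, for the hanging-chain problem, the length constraint selects C).
Now fit the given data. The endpoints x = ±4 are symmetric at equal height, so the catenary is even about its minimum: a = 0 and y(x) = C cosh(x/C). The lowest point is y(0) = C cosh(0) = C, and we are told y(0) = 6, so C = 6. Therefore
    y(x) = 6 cosh(x/6),
and at the endpoints
    y(±4) = 6 cosh(4/6).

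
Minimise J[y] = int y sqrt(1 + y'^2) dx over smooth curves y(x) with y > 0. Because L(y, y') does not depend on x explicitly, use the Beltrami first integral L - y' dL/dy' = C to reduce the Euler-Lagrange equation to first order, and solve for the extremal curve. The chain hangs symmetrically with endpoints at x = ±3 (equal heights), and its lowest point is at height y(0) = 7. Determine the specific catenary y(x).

The Lagrangian L(y, y') = y sqrt(1 + y'^2) has no explicit x dependence, so the Beltrami identity applies:
    L − y' ∂L/∂y' = C.
Compute ∂L/∂y' = y · y' / sqrt(1 + y'^2). Then
    L − y' ∂L/∂y'
    = y sqrt(1 + y'^2) − y · y'^2 / sqrt(1 + y'^2)
    = y (1 + y'^2 − y'^2) / sqrt(1 + y'^2)
    = y / sqrt(1 + y'^2) = C.
Squaring gives y^2 = C^2 (1 + y'^2), i.e.
    y'^2 = y^2 / C^2 − 1.
Separating variables,
    dy / sqrt(y^2 − C^2) = dx / C,
and integrating gives arccosh(y / C) = (x − a)/C, so
    y(x) = C cosh((x − a)/C),
the catenary. The constants C and a are fixed by the two endpoint conditions (and, for the hanging-chain problem, the length constraint selects C).
Now fit the given data. The endpoints x = ±3 are symmetric at equal height, so the catenary is even about its minimum: a = 0 and y(x) = C cosh(x/C). The lowest point is y(0) = C cosh(0) = C, and we are told y(0) = 7, so C = 7. Therefore
    y(x) = 7 cosh(x/7),
and at the endpoints
    y(±3) = 7 cosh(3/7).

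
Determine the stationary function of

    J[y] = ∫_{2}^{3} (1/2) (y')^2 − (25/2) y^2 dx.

The Lagrangian is L = (1/2) (y')^2 − (25/2) y^2.
Compute ∂L/∂y = -25y, ∂L/∂y' = y'.
The Euler-Lagrange equation d/dx(∂L/∂y') − ∂L/∂y = 0 reduces to
    y'' + 25 y = 0.
Its general solution is
    y(x) = A sin(5x) + B cos(5x),
with A, B fixed by the endpoint conditions.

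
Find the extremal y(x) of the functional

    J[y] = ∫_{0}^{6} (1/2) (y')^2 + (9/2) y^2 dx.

The Lagrangian is L = (1/2) (y')^2 + (9/2) y^2.
Compute ∂L/∂y = 9y, ∂L/∂y' = y'.
The Euler-Lagrange equation d/dx(∂L/∂y') − ∂L/∂y = 0 reduces to
    y'' − 9 y = 0.
Its general solution is
    y(x) = A e^(3x) + B e^(−3x),
with A, B fixed by the endpoint conditions.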